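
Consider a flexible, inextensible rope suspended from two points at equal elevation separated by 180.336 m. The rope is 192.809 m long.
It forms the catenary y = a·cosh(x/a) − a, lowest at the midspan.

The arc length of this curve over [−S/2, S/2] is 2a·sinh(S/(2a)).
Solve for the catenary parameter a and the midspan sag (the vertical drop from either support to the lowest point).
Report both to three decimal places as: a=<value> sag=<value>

seed: a₀ = √(S³/(24(L−S))) = √(180.336³/(24·12.473)) = 139.969228
iter 1: u=0.644199  f(a)=+2.614e-01  f'(a)=-1.857e-01  a ← 139.969228 − (+2.614e-01/-1.857e-01) = 141.376537
iter 2: u=0.637786  f(a)=+3.994e-03  f'(a)=-1.801e-01  a ← 141.376537 − (+3.994e-03/-1.801e-01) = 141.398717
iter 3: u=0.637686  f(a)=+9.650e-07  f'(a)=-1.800e-01  a ← 141.398717 − (+9.650e-07/-1.800e-01) = 141.398723
iter 4: u=0.637686  f(a)=+5.684e-14  f'(a)=-1.800e-01  a ← 141.398723 − (+5.684e-14/-1.800e-01) = 141.398723
converged: |Δa| < 1e-12 after 4 iterations
sag = a·(cosh(S/(2a)) − 1) = 141.398723·(cosh(0.637686) − 1) = 29.736973
T_max/T_min = cosh(S/(2a)) = 1.210306

a=141.399 sag=29.737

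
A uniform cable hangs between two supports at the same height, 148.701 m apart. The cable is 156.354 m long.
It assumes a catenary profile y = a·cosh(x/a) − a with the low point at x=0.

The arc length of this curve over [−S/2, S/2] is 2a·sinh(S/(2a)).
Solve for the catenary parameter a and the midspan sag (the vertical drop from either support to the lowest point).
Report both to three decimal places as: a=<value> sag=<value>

seed: a₀ = √(S³/(24(L−S))) = √(148.701³/(24·7.653)) = 133.797918
iter 1: u=0.555693  f(a)=+1.190e-01  f'(a)=-1.180e-01  a ← 133.797918 − (+1.190e-01/-1.180e-01) = 134.806942
iter 2: u=0.551533  f(a)=+1.360e-03  f'(a)=-1.153e-01  a ← 134.806942 − (+1.360e-03/-1.153e-01) = 134.818738
iter 3: u=0.551485  f(a)=+1.821e-07  f'(a)=-1.153e-01  a ← 134.818738 − (+1.821e-07/-1.153e-01) = 134.818740
iter 4: u=0.551485  f(a)=-2.842e-14  f'(a)=-1.153e-01  a ← 134.818740 − (-2.842e-14/-1.153e-01) = 134.818740
converged: |Δa| < 1e-12 after 4 iterations
sag = a·(cosh(S/(2a)) − 1) = 134.818740·(cosh(0.551485) − 1) = 21.026491
T_max/T_min = cosh(S/(2a)) = 1.155961

a=134.819 sag=21.026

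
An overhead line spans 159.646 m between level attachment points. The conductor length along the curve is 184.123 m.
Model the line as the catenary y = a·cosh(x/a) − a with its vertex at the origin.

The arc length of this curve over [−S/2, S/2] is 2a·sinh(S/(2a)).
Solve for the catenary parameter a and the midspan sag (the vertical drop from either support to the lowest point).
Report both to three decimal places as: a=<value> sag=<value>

a=85.075 sag=40.277

seed: a₀ = √(S³/(24(L−S))) = √(159.646³/(24·24.477)) = 83.224721
iter 1: u=0.959126  f(a)=+1.151e+00  f'(a)=-6.441e-01  a ← 83.224721 − (+1.151e+00/-6.441e-01) = 85.011343
iter 2: u=0.938969  f(a)=+3.810e-02  f'(a)=-6.021e-01  a ← 85.011343 − (+3.810e-02/-6.021e-01) = 85.074623
iter 3: u=0.938270  f(a)=+4.493e-05  f'(a)=-6.007e-01  a ← 85.074623 − (+4.493e-05/-6.007e-01) = 85.074698
iter 4: u=0.938270  f(a)=+6.267e-11  f'(a)=-6.007e-01  a ← 85.074698 − (+6.267e-11/-6.007e-01) = 85.074698
iter 5: u=0.938270  f(a)=+0.000e+00  f'(a)=-6.007e-01  a ← 85.074698 − (+0.000e+00/-6.007e-01) = 85.074698
converged: |Δa| < 1e-12 after 5 iterations
sag = a·(cosh(S/(2a)) − 1) = 85.074698·(cosh(0.938270) − 1) = 40.276904
T_max/T_min = cosh(S/(2a)) = 1.473430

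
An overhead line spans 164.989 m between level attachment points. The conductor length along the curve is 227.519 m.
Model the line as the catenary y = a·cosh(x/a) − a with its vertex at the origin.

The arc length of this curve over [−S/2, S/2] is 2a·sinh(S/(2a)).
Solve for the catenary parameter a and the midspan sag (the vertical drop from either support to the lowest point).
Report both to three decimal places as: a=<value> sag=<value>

seed: a₀ = √(S³/(24(L−S))) = √(164.989³/(24·62.530)) = 54.705709
iter 1: u=1.507969  f(a)=+7.507e+00  f'(a)=-2.850e+00  a ← 54.705709 − (+7.507e+00/-2.850e+00) = 57.339772
iter 2: u=1.438696  f(a)=+5.762e-01  f'(a)=-2.428e+00  a ← 57.339772 − (+5.762e-01/-2.428e+00) = 57.577130
iter 3: u=1.432765  f(a)=+4.019e-03  f'(a)=-2.394e+00  a ← 57.577130 − (+4.019e-03/-2.394e+00) = 57.578809
iter 4: u=1.432723  f(a)=+1.986e-07  f'(a)=-2.394e+00  a ← 57.578809 − (+1.986e-07/-2.394e+00) = 57.578809
iter 5: u=1.432723  f(a)=+0.000e+00  f'(a)=-2.394e+00  a ← 57.578809 − (+0.000e+00/-2.394e+00) = 57.578809
converged: |Δa| < 1e-12 after 5 iterations
sag = a·(cosh(S/(2a)) − 1) = 57.578809·(cosh(1.432723) − 1) = 69.922340
T_max/T_min = cosh(S/(2a)) = 2.214376

a=57.579 sag=69.922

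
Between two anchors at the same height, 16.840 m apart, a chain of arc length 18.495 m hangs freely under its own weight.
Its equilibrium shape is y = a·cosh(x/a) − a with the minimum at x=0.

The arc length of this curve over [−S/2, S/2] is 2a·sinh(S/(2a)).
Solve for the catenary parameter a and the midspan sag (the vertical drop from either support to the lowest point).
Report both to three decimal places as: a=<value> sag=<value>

seed: a₀ = √(S³/(24(L−S))) = √(16.840³/(24·1.655)) = 10.964997
iter 1: u=0.767898  f(a)=+4.949e-02  f'(a)=-3.200e-01  a ← 10.964997 − (+4.949e-02/-3.200e-01) = 11.119616
iter 2: u=0.757220  f(a)=+1.066e-03  f'(a)=-3.064e-01  a ← 11.119616 − (+1.066e-03/-3.064e-01) = 11.123096
iter 3: u=0.756984  f(a)=+5.191e-07  f'(a)=-3.061e-01  a ← 11.123096 − (+5.191e-07/-3.061e-01) = 11.123097
iter 4: u=0.756983  f(a)=+1.208e-13  f'(a)=-3.061e-01  a ← 11.123097 − (+1.208e-13/-3.061e-01) = 11.123097
converged: |Δa| < 1e-12 after 4 iterations
sag = a·(cosh(S/(2a)) − 1) = 11.123097·(cosh(0.756983) − 1) = 3.342018
T_max/T_min = cosh(S/(2a)) = 1.300457

a=11.123 sag=3.342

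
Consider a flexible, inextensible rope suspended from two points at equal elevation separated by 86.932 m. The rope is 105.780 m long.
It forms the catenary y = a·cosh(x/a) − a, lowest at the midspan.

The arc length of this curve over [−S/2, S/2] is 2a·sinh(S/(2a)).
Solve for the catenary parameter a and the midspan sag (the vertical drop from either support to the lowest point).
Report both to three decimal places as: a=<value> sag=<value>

a=39.291 sag=26.596

seed: a₀ = √(S³/(24(L−S))) = √(86.932³/(24·18.848)) = 38.109324
iter 1: u=1.140561  f(a)=+1.265e+00  f'(a)=-1.124e+00  a ← 38.109324 − (+1.265e+00/-1.124e+00) = 39.234470
iter 2: u=1.107852  f(a)=+5.817e-02  f'(a)=-1.023e+00  a ← 39.234470 − (+5.817e-02/-1.023e+00) = 39.291345
iter 3: u=1.106249  f(a)=+1.362e-04  f'(a)=-1.018e+00  a ← 39.291345 − (+1.362e-04/-1.018e+00) = 39.291479
iter 4: u=1.106245  f(a)=+7.505e-10  f'(a)=-1.018e+00  a ← 39.291479 − (+7.505e-10/-1.018e+00) = 39.291479
iter 5: u=1.106245  f(a)=+2.842e-14  f'(a)=-1.018e+00  a ← 39.291479 − (+2.842e-14/-1.018e+00) = 39.291479
converged: |Δa| < 1e-12 after 5 iterations
sag = a·(cosh(S/(2a)) − 1) = 39.291479·(cosh(1.106245) − 1) = 26.596095
T_max/T_min = cosh(S/(2a)) = 1.676892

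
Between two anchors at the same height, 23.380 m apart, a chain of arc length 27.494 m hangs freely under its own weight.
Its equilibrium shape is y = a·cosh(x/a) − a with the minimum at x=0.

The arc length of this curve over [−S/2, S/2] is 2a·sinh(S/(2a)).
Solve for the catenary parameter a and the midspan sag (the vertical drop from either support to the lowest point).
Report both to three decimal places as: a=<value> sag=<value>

seed: a₀ = √(S³/(24(L−S))) = √(23.380³/(24·4.114)) = 11.377032
iter 1: u=1.027509  f(a)=+2.227e-01  f'(a)=-8.025e-01  a ← 11.377032 − (+2.227e-01/-8.025e-01) = 11.654555
iter 2: u=1.003041  f(a)=+8.410e-03  f'(a)=-7.429e-01  a ← 11.654555 − (+8.410e-03/-7.429e-01) = 11.665875
iter 3: u=1.002068  f(a)=+1.303e-05  f'(a)=-7.406e-01  a ← 11.665875 − (+1.303e-05/-7.406e-01) = 11.665892
iter 4: u=1.002067  f(a)=+3.141e-11  f'(a)=-7.406e-01  a ← 11.665892 − (+3.141e-11/-7.406e-01) = 11.665892
iter 5: u=1.002067  f(a)=-7.105e-15  f'(a)=-7.406e-01  a ← 11.665892 − (-7.105e-15/-7.406e-01) = 11.665892
converged: |Δa| < 1e-12 after 5 iterations
sag = a·(cosh(S/(2a)) − 1) = 11.665892·(cosh(1.002067) − 1) = 6.363890
T_max/T_min = cosh(S/(2a)) = 1.545513

a=11.666 sag=6.364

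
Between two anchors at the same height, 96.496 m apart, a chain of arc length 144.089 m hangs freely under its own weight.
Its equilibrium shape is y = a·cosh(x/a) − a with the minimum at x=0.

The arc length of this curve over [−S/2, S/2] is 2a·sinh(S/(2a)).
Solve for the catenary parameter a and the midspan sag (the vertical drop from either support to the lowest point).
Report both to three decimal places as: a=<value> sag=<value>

seed: a₀ = √(S³/(24(L−S))) = √(96.496³/(24·47.593)) = 28.047025
iter 1: u=1.720254  f(a)=+7.559e+00  f'(a)=-4.510e+00  a ← 28.047025 − (+7.559e+00/-4.510e+00) = 29.723010
iter 2: u=1.623254  f(a)=+7.306e-01  f'(a)=-3.677e+00  a ← 29.723010 − (+7.306e-01/-3.677e+00) = 29.921692
iter 3: u=1.612476  f(a)=+8.436e-03  f'(a)=-3.593e+00  a ← 29.921692 − (+8.436e-03/-3.593e+00) = 29.924040
iter 4: u=1.612349  f(a)=+1.153e-06  f'(a)=-3.592e+00  a ← 29.924040 − (+1.153e-06/-3.592e+00) = 29.924041
iter 5: u=1.612349  f(a)=+2.842e-14  f'(a)=-3.592e+00  a ← 29.924041 − (+2.842e-14/-3.592e+00) = 29.924041
converged: |Δa| < 1e-12 after 5 iterations
sag = a·(cosh(S/(2a)) − 1) = 29.924041·(cosh(1.612349) − 1) = 48.087870
T_max/T_min = cosh(S/(2a)) = 2.606998

a=29.924 sag=48.088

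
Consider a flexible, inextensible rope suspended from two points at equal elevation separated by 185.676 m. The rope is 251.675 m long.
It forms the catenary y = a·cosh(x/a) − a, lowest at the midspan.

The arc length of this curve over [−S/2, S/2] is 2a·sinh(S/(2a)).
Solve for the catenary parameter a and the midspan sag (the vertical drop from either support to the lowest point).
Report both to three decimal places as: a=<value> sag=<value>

a=66.716 sag=75.713

seed: a₀ = √(S³/(24(L−S))) = √(185.676³/(24·65.999)) = 63.571046
iter 1: u=1.460382  f(a)=+7.406e+00  f'(a)=-2.554e+00  a ← 63.571046 − (+7.406e+00/-2.554e+00) = 66.470463
iter 2: u=1.396681  f(a)=+5.368e-01  f'(a)=-2.196e+00  a ← 66.470463 − (+5.368e-01/-2.196e+00) = 66.714884
iter 3: u=1.391564  f(a)=+3.308e-03  f'(a)=-2.169e+00  a ← 66.714884 − (+3.308e-03/-2.169e+00) = 66.716409
iter 4: u=1.391532  f(a)=+1.273e-07  f'(a)=-2.169e+00  a ← 66.716409 − (+1.273e-07/-2.169e+00) = 66.716409
iter 5: u=1.391532  f(a)=+0.000e+00  f'(a)=-2.169e+00  a ← 66.716409 − (+0.000e+00/-2.169e+00) = 66.716409
converged: |Δa| < 1e-12 after 5 iterations
sag = a·(cosh(S/(2a)) − 1) = 66.716409·(cosh(1.391532) − 1) = 75.713067
T_max/T_min = cosh(S/(2a)) = 2.134849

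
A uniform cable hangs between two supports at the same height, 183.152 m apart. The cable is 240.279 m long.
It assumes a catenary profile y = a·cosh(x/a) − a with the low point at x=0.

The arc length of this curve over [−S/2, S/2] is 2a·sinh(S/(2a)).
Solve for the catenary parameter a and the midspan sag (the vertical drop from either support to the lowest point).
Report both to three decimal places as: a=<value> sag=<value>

a=69.872 sag=69.109

seed: a₀ = √(S³/(24(L−S))) = √(183.152³/(24·57.127)) = 66.940842
iter 1: u=1.368014  f(a)=+5.590e+00  f'(a)=-2.048e+00  a ← 66.940842 − (+5.590e+00/-2.048e+00) = 69.669933
iter 2: u=1.314426  f(a)=+3.600e-01  f'(a)=-1.792e+00  a ← 69.669933 − (+3.600e-01/-1.792e+00) = 69.870817
iter 3: u=1.310647  f(a)=+1.721e-03  f'(a)=-1.775e+00  a ← 69.870817 − (+1.721e-03/-1.775e+00) = 69.871786
iter 4: u=1.310629  f(a)=+3.972e-08  f'(a)=-1.775e+00  a ← 69.871786 − (+3.972e-08/-1.775e+00) = 69.871786
iter 5: u=1.310629  f(a)=+2.842e-14  f'(a)=-1.775e+00  a ← 69.871786 − (+2.842e-14/-1.775e+00) = 69.871786
converged: |Δa| < 1e-12 after 5 iterations
sag = a·(cosh(S/(2a)) − 1) = 69.871786·(cosh(1.310629) − 1) = 69.108665
T_max/T_min = cosh(S/(2a)) = 1.989078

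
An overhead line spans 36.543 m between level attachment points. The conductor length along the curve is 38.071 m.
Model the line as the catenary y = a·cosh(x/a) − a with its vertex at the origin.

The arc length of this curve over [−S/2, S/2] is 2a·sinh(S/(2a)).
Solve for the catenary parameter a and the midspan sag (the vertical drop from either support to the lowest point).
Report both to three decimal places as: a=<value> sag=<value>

a=36.705 sag=4.642

seed: a₀ = √(S³/(24(L−S))) = √(36.543³/(24·1.528)) = 36.478670
iter 1: u=0.500882  f(a)=+1.928e-02  f'(a)=-8.590e-02  a ← 36.478670 − (+1.928e-02/-8.590e-02) = 36.703156
iter 2: u=0.497818  f(a)=+1.794e-04  f'(a)=-8.430e-02  a ← 36.703156 − (+1.794e-04/-8.430e-02) = 36.705284
iter 3: u=0.497789  f(a)=+1.586e-08  f'(a)=-8.429e-02  a ← 36.705284 − (+1.586e-08/-8.429e-02) = 36.705284
iter 4: u=0.497789  f(a)=+0.000e+00  f'(a)=-8.429e-02  a ← 36.705284 − (+0.000e+00/-8.429e-02) = 36.705284
converged: |Δa| < 1e-12 after 4 iterations
sag = a·(cosh(S/(2a)) − 1) = 36.705284·(cosh(0.497789) − 1) = 4.642366
T_max/T_min = cosh(S/(2a)) = 1.126477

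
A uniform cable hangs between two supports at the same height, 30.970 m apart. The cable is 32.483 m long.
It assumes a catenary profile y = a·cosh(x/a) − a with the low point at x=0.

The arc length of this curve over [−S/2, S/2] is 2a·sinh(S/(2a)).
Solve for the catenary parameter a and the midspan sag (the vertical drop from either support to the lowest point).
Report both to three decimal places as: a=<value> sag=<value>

seed: a₀ = √(S³/(24(L−S))) = √(30.970³/(24·1.513)) = 28.601363
iter 1: u=0.541408  f(a)=+2.233e-02  f'(a)=-1.089e-01  a ← 28.601363 − (+2.233e-02/-1.089e-01) = 28.806352
iter 2: u=0.537555  f(a)=+2.423e-04  f'(a)=-1.066e-01  a ← 28.806352 − (+2.423e-04/-1.066e-01) = 28.808626
iter 3: u=0.537513  f(a)=+2.924e-08  f'(a)=-1.066e-01  a ← 28.808626 − (+2.924e-08/-1.066e-01) = 28.808626
iter 4: u=0.537513  f(a)=+0.000e+00  f'(a)=-1.066e-01  a ← 28.808626 − (+0.000e+00/-1.066e-01) = 28.808626
converged: |Δa| < 1e-12 after 4 iterations
sag = a·(cosh(S/(2a)) − 1) = 28.808626·(cosh(0.537513) − 1) = 4.262861
T_max/T_min = cosh(S/(2a)) = 1.147972

a=28.809 sag=4.263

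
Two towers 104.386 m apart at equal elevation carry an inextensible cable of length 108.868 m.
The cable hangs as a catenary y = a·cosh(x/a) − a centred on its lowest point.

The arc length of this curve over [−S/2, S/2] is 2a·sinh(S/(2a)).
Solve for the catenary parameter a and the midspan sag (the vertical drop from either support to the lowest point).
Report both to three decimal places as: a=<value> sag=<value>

a=103.486 sag=13.443

seed: a₀ = √(S³/(24(L−S))) = √(104.386³/(24·4.482)) = 102.830474
iter 1: u=0.507564  f(a)=+5.809e-02  f'(a)=-8.944e-02  a ← 102.830474 − (+5.809e-02/-8.944e-02) = 103.479946
iter 2: u=0.504378  f(a)=+5.549e-04  f'(a)=-8.774e-02  a ← 103.479946 − (+5.549e-04/-8.774e-02) = 103.486271
iter 3: u=0.504347  f(a)=+5.173e-08  f'(a)=-8.772e-02  a ← 103.486271 − (+5.173e-08/-8.772e-02) = 103.486271
iter 4: u=0.504347  f(a)=+0.000e+00  f'(a)=-8.772e-02  a ← 103.486271 − (+0.000e+00/-8.772e-02) = 103.486271
converged: |Δa| < 1e-12 after 4 iterations
sag = a·(cosh(S/(2a)) − 1) = 103.486271·(cosh(0.504347) − 1) = 13.443061
T_max/T_min = cosh(S/(2a)) = 1.129902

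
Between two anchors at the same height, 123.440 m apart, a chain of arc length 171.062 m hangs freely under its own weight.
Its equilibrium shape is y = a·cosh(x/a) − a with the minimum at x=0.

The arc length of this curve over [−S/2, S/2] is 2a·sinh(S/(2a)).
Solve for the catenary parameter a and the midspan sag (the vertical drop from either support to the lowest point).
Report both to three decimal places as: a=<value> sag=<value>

seed: a₀ = √(S³/(24(L−S))) = √(123.440³/(24·47.622)) = 40.567144
iter 1: u=1.521428  f(a)=+5.825e+00  f'(a)=-2.938e+00  a ← 40.567144 − (+5.825e+00/-2.938e+00) = 42.549795
iter 2: u=1.450536  f(a)=+4.543e-01  f'(a)=-2.496e+00  a ← 42.549795 − (+4.543e-01/-2.496e+00) = 42.731786
iter 3: u=1.444358  f(a)=+3.279e-03  f'(a)=-2.460e+00  a ← 42.731786 − (+3.279e-03/-2.460e+00) = 42.733119
iter 4: u=1.444313  f(a)=+1.736e-07  f'(a)=-2.460e+00  a ← 42.733119 − (+1.736e-07/-2.460e+00) = 42.733119
iter 5: u=1.444313  f(a)=-2.842e-14  f'(a)=-2.460e+00  a ← 42.733119 − (-2.842e-14/-2.460e+00) = 42.733119
converged: |Δa| < 1e-12 after 5 iterations
sag = a·(cosh(S/(2a)) − 1) = 42.733119·(cosh(1.444313) − 1) = 52.878969
T_max/T_min = cosh(S/(2a)) = 2.237424

a=42.733 sag=52.879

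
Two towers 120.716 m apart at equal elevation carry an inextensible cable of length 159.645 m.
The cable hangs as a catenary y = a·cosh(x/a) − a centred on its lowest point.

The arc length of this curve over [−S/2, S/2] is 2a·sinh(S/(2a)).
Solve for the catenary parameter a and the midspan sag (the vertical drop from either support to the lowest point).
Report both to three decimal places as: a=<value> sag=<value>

a=45.352 sag=46.455

seed: a₀ = √(S³/(24(L−S))) = √(120.716³/(24·38.929)) = 43.391535
iter 1: u=1.391009  f(a)=+3.944e+00  f'(a)=-2.166e+00  a ← 43.391535 − (+3.944e+00/-2.166e+00) = 45.212301
iter 2: u=1.334991  f(a)=+2.619e-01  f'(a)=-1.887e+00  a ← 45.212301 − (+2.619e-01/-1.887e+00) = 45.351040
iter 3: u=1.330907  f(a)=+1.336e-03  f'(a)=-1.868e+00  a ← 45.351040 − (+1.336e-03/-1.868e+00) = 45.351755
iter 4: u=1.330886  f(a)=+3.513e-08  f'(a)=-1.868e+00  a ← 45.351755 − (+3.513e-08/-1.868e+00) = 45.351755
iter 5: u=1.330886  f(a)=+0.000e+00  f'(a)=-1.868e+00  a ← 45.351755 − (+0.000e+00/-1.868e+00) = 45.351755
converged: |Δa| < 1e-12 after 5 iterations
sag = a·(cosh(S/(2a)) − 1) = 45.351755·(cosh(1.330886) − 1) = 46.454635
T_max/T_min = cosh(S/(2a)) = 2.024318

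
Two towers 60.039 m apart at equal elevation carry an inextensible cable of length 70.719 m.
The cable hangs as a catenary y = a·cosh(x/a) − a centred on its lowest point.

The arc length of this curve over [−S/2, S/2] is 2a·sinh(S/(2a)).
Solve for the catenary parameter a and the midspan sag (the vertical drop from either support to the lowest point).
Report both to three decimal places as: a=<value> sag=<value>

seed: a₀ = √(S³/(24(L−S))) = √(60.039³/(24·10.680)) = 29.057546
iter 1: u=1.033105  f(a)=+5.846e-01  f'(a)=-8.166e-01  a ← 29.057546 − (+5.846e-01/-8.166e-01) = 29.773491
iter 2: u=1.008263  f(a)=+2.230e-02  f'(a)=-7.554e-01  a ← 29.773491 − (+2.230e-02/-7.554e-01) = 29.803020
iter 3: u=1.007264  f(a)=+3.532e-05  f'(a)=-7.530e-01  a ← 29.803020 − (+3.532e-05/-7.530e-01) = 29.803067
iter 4: u=1.007262  f(a)=+8.885e-11  f'(a)=-7.530e-01  a ← 29.803067 − (+8.885e-11/-7.530e-01) = 29.803067
iter 5: u=1.007262  f(a)=-1.421e-14  f'(a)=-7.530e-01  a ← 29.803067 − (-1.421e-14/-7.530e-01) = 29.803067
converged: |Δa| < 1e-12 after 5 iterations
sag = a·(cosh(S/(2a)) − 1) = 29.803067·(cosh(1.007262) − 1) = 16.441036
T_max/T_min = cosh(S/(2a)) = 1.551656

a=29.803 sag=16.441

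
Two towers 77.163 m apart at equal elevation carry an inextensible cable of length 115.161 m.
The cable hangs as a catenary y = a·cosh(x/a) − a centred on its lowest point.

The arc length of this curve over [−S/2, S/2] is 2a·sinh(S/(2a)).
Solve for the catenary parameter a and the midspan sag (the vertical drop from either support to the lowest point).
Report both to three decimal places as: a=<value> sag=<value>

a=23.945 sag=38.416

seed: a₀ = √(S³/(24(L−S))) = √(77.163³/(24·37.998)) = 22.445416
iter 1: u=1.718903  f(a)=+6.025e+00  f'(a)=-4.498e+00  a ← 22.445416 − (+6.025e+00/-4.498e+00) = 23.784991
iter 2: u=1.622094  f(a)=+5.815e-01  f'(a)=-3.668e+00  a ← 23.784991 − (+5.815e-01/-3.668e+00) = 23.943533
iter 3: u=1.611354  f(a)=+6.695e-03  f'(a)=-3.584e+00  a ← 23.943533 − (+6.695e-03/-3.584e+00) = 23.945401
iter 4: u=1.611228  f(a)=+9.099e-07  f'(a)=-3.583e+00  a ← 23.945401 − (+9.099e-07/-3.583e+00) = 23.945401
iter 5: u=1.611228  f(a)=+1.421e-14  f'(a)=-3.583e+00  a ← 23.945401 − (+1.421e-14/-3.583e+00) = 23.945401
converged: |Δa| < 1e-12 after 5 iterations
sag = a·(cosh(S/(2a)) − 1) = 23.945401·(cosh(1.611228) − 1) = 38.415614
T_max/T_min = cosh(S/(2a)) = 2.604300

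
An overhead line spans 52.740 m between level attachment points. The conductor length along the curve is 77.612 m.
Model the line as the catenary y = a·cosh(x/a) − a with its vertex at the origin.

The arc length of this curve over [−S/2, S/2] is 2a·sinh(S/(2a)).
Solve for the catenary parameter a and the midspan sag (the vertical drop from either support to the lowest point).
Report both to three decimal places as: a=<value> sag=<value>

a=16.684 sag=25.557

seed: a₀ = √(S³/(24(L−S))) = √(52.740³/(24·24.872)) = 15.676504
iter 1: u=1.682135  f(a)=+3.765e+00  f'(a)=-4.167e+00  a ← 15.676504 − (+3.765e+00/-4.167e+00) = 16.580221
iter 2: u=1.590449  f(a)=+3.502e-01  f'(a)=-3.425e+00  a ← 16.580221 − (+3.502e-01/-3.425e+00) = 16.682466
iter 3: u=1.580702  f(a)=+3.714e-03  f'(a)=-3.352e+00  a ← 16.682466 − (+3.714e-03/-3.352e+00) = 16.683574
iter 4: u=1.580597  f(a)=+4.275e-07  f'(a)=-3.352e+00  a ← 16.683574 − (+4.275e-07/-3.352e+00) = 16.683574
iter 5: u=1.580597  f(a)=-1.421e-14  f'(a)=-3.352e+00  a ← 16.683574 − (-1.421e-14/-3.352e+00) = 16.683574
converged: |Δa| < 1e-12 after 5 iterations
sag = a·(cosh(S/(2a)) − 1) = 16.683574·(cosh(1.580597) − 1) = 25.556777
T_max/T_min = cosh(S/(2a)) = 2.531853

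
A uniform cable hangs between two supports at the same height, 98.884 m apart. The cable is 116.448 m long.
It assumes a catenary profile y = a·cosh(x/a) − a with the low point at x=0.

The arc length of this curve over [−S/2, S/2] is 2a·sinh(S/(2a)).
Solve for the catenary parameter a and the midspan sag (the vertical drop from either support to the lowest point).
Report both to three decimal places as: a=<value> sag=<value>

a=49.120 sag=27.056

seed: a₀ = √(S³/(24(L−S))) = √(98.884³/(24·17.564)) = 47.892963
iter 1: u=1.032344  f(a)=+9.600e-01  f'(a)=-8.147e-01  a ← 47.892963 − (+9.600e-01/-8.147e-01) = 49.071389
iter 2: u=1.007552  f(a)=+3.658e-02  f'(a)=-7.537e-01  a ← 49.071389 − (+3.658e-02/-7.537e-01) = 49.119919
iter 3: u=1.006557  f(a)=+5.775e-05  f'(a)=-7.513e-01  a ← 49.119919 − (+5.775e-05/-7.513e-01) = 49.119996
iter 4: u=1.006555  f(a)=+1.445e-10  f'(a)=-7.513e-01  a ← 49.119996 − (+1.445e-10/-7.513e-01) = 49.119996
iter 5: u=1.006555  f(a)=-1.421e-14  f'(a)=-7.513e-01  a ← 49.119996 − (-1.421e-14/-7.513e-01) = 49.119996
converged: |Δa| < 1e-12 after 5 iterations
sag = a·(cosh(S/(2a)) − 1) = 49.119996·(cosh(1.006555) − 1) = 27.056169
T_max/T_min = cosh(S/(2a)) = 1.550818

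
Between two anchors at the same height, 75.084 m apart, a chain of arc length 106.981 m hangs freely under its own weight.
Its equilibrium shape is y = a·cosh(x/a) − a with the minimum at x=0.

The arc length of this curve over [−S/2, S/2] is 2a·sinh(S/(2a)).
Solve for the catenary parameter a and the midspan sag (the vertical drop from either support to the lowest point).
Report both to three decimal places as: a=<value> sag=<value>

a=24.887 sag=34.109

seed: a₀ = √(S³/(24(L−S))) = √(75.084³/(24·31.897)) = 23.514761
iter 1: u=1.596529  f(a)=+4.321e+00  f'(a)=-3.470e+00  a ← 23.514761 − (+4.321e+00/-3.470e+00) = 24.759779
iter 2: u=1.516249  f(a)=+3.669e-01  f'(a)=-2.904e+00  a ← 24.759779 − (+3.669e-01/-2.904e+00) = 24.886116
iter 3: u=1.508552  f(a)=+3.187e-03  f'(a)=-2.854e+00  a ← 24.886116 − (+3.187e-03/-2.854e+00) = 24.887233
iter 4: u=1.508484  f(a)=+2.452e-07  f'(a)=-2.853e+00  a ← 24.887233 − (+2.452e-07/-2.853e+00) = 24.887233
iter 5: u=1.508484  f(a)=+1.421e-14  f'(a)=-2.853e+00  a ← 24.887233 − (+1.421e-14/-2.853e+00) = 24.887233
converged: |Δa| < 1e-12 after 5 iterations
sag = a·(cosh(S/(2a)) − 1) = 24.887233·(cosh(1.508484) − 1) = 34.109445
T_max/T_min = cosh(S/(2a)) = 2.370560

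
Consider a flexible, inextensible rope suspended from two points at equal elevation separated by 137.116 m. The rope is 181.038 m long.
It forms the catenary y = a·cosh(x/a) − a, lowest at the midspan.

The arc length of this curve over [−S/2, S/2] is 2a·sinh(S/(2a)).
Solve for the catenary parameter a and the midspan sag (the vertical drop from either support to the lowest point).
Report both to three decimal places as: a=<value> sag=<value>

a=51.672 sag=52.557

seed: a₀ = √(S³/(24(L−S))) = √(137.116³/(24·43.922)) = 49.452190
iter 1: u=1.386349  f(a)=+4.419e+00  f'(a)=-2.142e+00  a ← 49.452190 − (+4.419e+00/-2.142e+00) = 51.515284
iter 2: u=1.330828  f(a)=+2.916e-01  f'(a)=-1.868e+00  a ← 51.515284 − (+2.916e-01/-1.868e+00) = 51.671397
iter 3: u=1.326808  f(a)=+1.468e-03  f'(a)=-1.849e+00  a ← 51.671397 − (+1.468e-03/-1.849e+00) = 51.672191
iter 4: u=1.326787  f(a)=+3.761e-08  f'(a)=-1.849e+00  a ← 51.672191 − (+3.761e-08/-1.849e+00) = 51.672191
iter 5: u=1.326787  f(a)=-2.842e-14  f'(a)=-1.849e+00  a ← 51.672191 − (-2.842e-14/-1.849e+00) = 51.672191
converged: |Δa| < 1e-12 after 5 iterations
sag = a·(cosh(S/(2a)) − 1) = 51.672191·(cosh(1.326787) − 1) = 52.556906
T_max/T_min = cosh(S/(2a)) = 2.017122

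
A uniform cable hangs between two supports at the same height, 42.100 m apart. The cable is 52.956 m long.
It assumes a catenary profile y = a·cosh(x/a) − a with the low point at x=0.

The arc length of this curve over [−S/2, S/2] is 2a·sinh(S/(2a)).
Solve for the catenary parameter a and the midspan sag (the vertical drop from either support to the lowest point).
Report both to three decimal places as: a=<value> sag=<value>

a=17.542 sag=14.220

seed: a₀ = √(S³/(24(L−S))) = √(42.100³/(24·10.856)) = 16.923205
iter 1: u=1.243854  f(a)=+8.714e-01  f'(a)=-1.493e+00  a ← 16.923205 − (+8.714e-01/-1.493e+00) = 17.506967
iter 2: u=1.202378  f(a)=+4.712e-02  f'(a)=-1.335e+00  a ← 17.506967 − (+4.712e-02/-1.335e+00) = 17.542255
iter 3: u=1.199960  f(a)=+1.552e-04  f'(a)=-1.327e+00  a ← 17.542255 − (+1.552e-04/-1.327e+00) = 17.542372
iter 4: u=1.199952  f(a)=+1.696e-09  f'(a)=-1.326e+00  a ← 17.542372 − (+1.696e-09/-1.326e+00) = 17.542372
iter 5: u=1.199952  f(a)=+0.000e+00  f'(a)=-1.326e+00  a ← 17.542372 − (+0.000e+00/-1.326e+00) = 17.542372
converged: |Δa| < 1e-12 after 5 iterations
sag = a·(cosh(S/(2a)) − 1) = 17.542372·(cosh(1.199952) − 1) = 14.219544
T_max/T_min = cosh(S/(2a)) = 1.810583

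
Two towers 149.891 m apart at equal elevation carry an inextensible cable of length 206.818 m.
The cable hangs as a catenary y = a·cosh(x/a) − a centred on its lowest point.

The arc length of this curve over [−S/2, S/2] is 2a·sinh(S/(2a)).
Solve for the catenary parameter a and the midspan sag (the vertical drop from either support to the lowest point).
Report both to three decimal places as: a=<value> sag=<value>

a=52.260 sag=63.604

seed: a₀ = √(S³/(24(L−S))) = √(149.891³/(24·56.927)) = 49.647635
iter 1: u=1.509548  f(a)=+6.849e+00  f'(a)=-2.860e+00  a ← 49.647635 − (+6.849e+00/-2.860e+00) = 52.042364
iter 2: u=1.440086  f(a)=+5.267e-01  f'(a)=-2.436e+00  a ← 52.042364 − (+5.267e-01/-2.436e+00) = 52.258625
iter 3: u=1.434127  f(a)=+3.689e-03  f'(a)=-2.402e+00  a ← 52.258625 − (+3.689e-03/-2.402e+00) = 52.260161
iter 4: u=1.434085  f(a)=+1.837e-07  f'(a)=-2.401e+00  a ← 52.260161 − (+1.837e-07/-2.401e+00) = 52.260161
iter 5: u=1.434085  f(a)=+0.000e+00  f'(a)=-2.401e+00  a ← 52.260161 − (+0.000e+00/-2.401e+00) = 52.260161
converged: |Δa| < 1e-12 after 5 iterations
sag = a·(cosh(S/(2a)) − 1) = 52.260161·(cosh(1.434085) − 1) = 63.604181
T_max/T_min = cosh(S/(2a)) = 2.217068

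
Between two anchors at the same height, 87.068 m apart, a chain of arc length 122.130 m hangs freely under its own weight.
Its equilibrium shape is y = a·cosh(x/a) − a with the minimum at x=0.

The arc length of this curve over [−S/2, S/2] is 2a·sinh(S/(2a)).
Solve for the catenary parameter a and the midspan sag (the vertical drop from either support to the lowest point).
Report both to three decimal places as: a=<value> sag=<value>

a=29.563 sag=38.282

seed: a₀ = √(S³/(24(L−S))) = √(87.068³/(24·35.062)) = 28.006826
iter 1: u=1.554407  f(a)=+4.488e+00  f'(a)=-3.163e+00  a ← 28.006826 − (+4.488e+00/-3.163e+00) = 29.425507
iter 2: u=1.479465  f(a)=+3.635e-01  f'(a)=-2.670e+00  a ← 29.425507 − (+3.635e-01/-2.670e+00) = 29.561672
iter 3: u=1.472650  f(a)=+2.850e-03  f'(a)=-2.628e+00  a ← 29.561672 − (+2.850e-03/-2.628e+00) = 29.562757
iter 4: u=1.472596  f(a)=+1.782e-07  f'(a)=-2.628e+00  a ← 29.562757 − (+1.782e-07/-2.628e+00) = 29.562757
iter 5: u=1.472596  f(a)=-1.421e-14  f'(a)=-2.628e+00  a ← 29.562757 − (-1.421e-14/-2.628e+00) = 29.562757
converged: |Δa| < 1e-12 after 5 iterations
sag = a·(cosh(S/(2a)) − 1) = 29.562757·(cosh(1.472596) − 1) = 38.281851
T_max/T_min = cosh(S/(2a)) = 2.294935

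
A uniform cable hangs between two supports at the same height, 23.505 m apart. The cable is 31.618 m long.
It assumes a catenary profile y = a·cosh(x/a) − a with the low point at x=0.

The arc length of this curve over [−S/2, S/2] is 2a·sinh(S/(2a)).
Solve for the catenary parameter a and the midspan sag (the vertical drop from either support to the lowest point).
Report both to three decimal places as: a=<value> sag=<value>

seed: a₀ = √(S³/(24(L−S))) = √(23.505³/(24·8.113)) = 8.166652
iter 1: u=1.439084  f(a)=+8.827e-01  f'(a)=-2.430e+00  a ← 8.166652 − (+8.827e-01/-2.430e+00) = 8.529918
iter 2: u=1.377797  f(a)=+6.231e-02  f'(a)=-2.098e+00  a ← 8.529918 − (+6.231e-02/-2.098e+00) = 8.559621
iter 3: u=1.373016  f(a)=+3.627e-04  f'(a)=-2.074e+00  a ← 8.559621 − (+3.627e-04/-2.074e+00) = 8.559796
iter 4: u=1.372988  f(a)=+1.244e-08  f'(a)=-2.073e+00  a ← 8.559796 − (+1.244e-08/-2.073e+00) = 8.559796
iter 5: u=1.372988  f(a)=-3.553e-15  f'(a)=-2.073e+00  a ← 8.559796 − (-3.553e-15/-2.073e+00) = 8.559796
converged: |Δa| < 1e-12 after 5 iterations
sag = a·(cosh(S/(2a)) − 1) = 8.559796·(cosh(1.372988) − 1) = 9.417817
T_max/T_min = cosh(S/(2a)) = 2.100239

a=8.560 sag=9.418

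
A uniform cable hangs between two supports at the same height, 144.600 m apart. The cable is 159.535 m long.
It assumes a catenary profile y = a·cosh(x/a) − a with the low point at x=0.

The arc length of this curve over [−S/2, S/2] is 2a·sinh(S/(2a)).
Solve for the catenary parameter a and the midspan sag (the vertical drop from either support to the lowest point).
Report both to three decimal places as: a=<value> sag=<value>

seed: a₀ = √(S³/(24(L−S))) = √(144.600³/(24·14.935)) = 91.842607
iter 1: u=0.787216  f(a)=+4.697e-01  f'(a)=-3.458e-01  a ← 91.842607 − (+4.697e-01/-3.458e-01) = 93.200635
iter 2: u=0.775746  f(a)=+1.062e-02  f'(a)=-3.304e-01  a ← 93.200635 − (+1.062e-02/-3.304e-01) = 93.232781
iter 3: u=0.775478  f(a)=+5.708e-06  f'(a)=-3.300e-01  a ← 93.232781 − (+5.708e-06/-3.300e-01) = 93.232799
iter 4: u=0.775478  f(a)=+1.620e-12  f'(a)=-3.300e-01  a ← 93.232799 − (+1.620e-12/-3.300e-01) = 93.232799
converged: |Δa| < 1e-12 after 4 iterations
sag = a·(cosh(S/(2a)) − 1) = 93.232799·(cosh(0.775478) − 1) = 29.466870
T_max/T_min = cosh(S/(2a)) = 1.316057

a=93.233 sag=29.467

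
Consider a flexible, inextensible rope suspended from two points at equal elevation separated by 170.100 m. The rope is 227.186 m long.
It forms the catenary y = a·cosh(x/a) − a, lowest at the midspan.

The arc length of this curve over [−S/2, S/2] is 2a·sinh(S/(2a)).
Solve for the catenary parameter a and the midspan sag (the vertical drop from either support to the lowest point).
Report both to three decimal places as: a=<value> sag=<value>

seed: a₀ = √(S³/(24(L−S))) = √(170.100³/(24·57.086)) = 59.935764
iter 1: u=1.419019  f(a)=+6.031e+00  f'(a)=-2.317e+00  a ← 59.935764 − (+6.031e+00/-2.317e+00) = 62.538507
iter 2: u=1.359962  f(a)=+4.151e-01  f'(a)=-2.008e+00  a ← 62.538507 − (+4.151e-01/-2.008e+00) = 62.745209
iter 3: u=1.355482  f(a)=+2.288e-03  f'(a)=-1.986e+00  a ← 62.745209 − (+2.288e-03/-1.986e+00) = 62.746361
iter 4: u=1.355457  f(a)=+7.034e-08  f'(a)=-1.986e+00  a ← 62.746361 − (+7.034e-08/-1.986e+00) = 62.746361
iter 5: u=1.355457  f(a)=+2.842e-14  f'(a)=-1.986e+00  a ← 62.746361 − (+2.842e-14/-1.986e+00) = 62.746361
converged: |Δa| < 1e-12 after 5 iterations
sag = a·(cosh(S/(2a)) − 1) = 62.746361·(cosh(1.355457) − 1) = 67.024497
T_max/T_min = cosh(S/(2a)) = 2.068181

a=62.746 sag=67.024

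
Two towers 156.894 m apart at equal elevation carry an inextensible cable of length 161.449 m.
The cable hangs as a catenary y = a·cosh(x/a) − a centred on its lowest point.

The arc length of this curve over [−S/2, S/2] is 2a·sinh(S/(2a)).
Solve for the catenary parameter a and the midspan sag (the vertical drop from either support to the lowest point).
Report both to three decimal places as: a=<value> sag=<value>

seed: a₀ = √(S³/(24(L−S))) = √(156.894³/(24·4.555)) = 187.957514
iter 1: u=0.417366  f(a)=+3.984e-02  f'(a)=-4.932e-02  a ← 187.957514 − (+3.984e-02/-4.932e-02) = 188.765285
iter 2: u=0.415580  f(a)=+2.583e-04  f'(a)=-4.868e-02  a ← 188.765285 − (+2.583e-04/-4.868e-02) = 188.770591
iter 3: u=0.415568  f(a)=+1.101e-08  f'(a)=-4.868e-02  a ← 188.770591 − (+1.101e-08/-4.868e-02) = 188.770591
iter 4: u=0.415568  f(a)=+0.000e+00  f'(a)=-4.868e-02  a ← 188.770591 − (+0.000e+00/-4.868e-02) = 188.770591
converged: |Δa| < 1e-12 after 4 iterations
sag = a·(cosh(S/(2a)) − 1) = 188.770591·(cosh(0.415568) − 1) = 16.535963
T_max/T_min = cosh(S/(2a)) = 1.087598

a=188.771 sag=16.536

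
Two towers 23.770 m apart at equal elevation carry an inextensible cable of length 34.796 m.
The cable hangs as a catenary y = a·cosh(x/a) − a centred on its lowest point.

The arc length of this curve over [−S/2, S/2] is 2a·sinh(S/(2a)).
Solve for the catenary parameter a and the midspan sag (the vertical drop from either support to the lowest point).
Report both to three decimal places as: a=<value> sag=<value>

a=7.575 sag=11.401

seed: a₀ = √(S³/(24(L−S))) = √(23.770³/(24·11.026)) = 7.124086
iter 1: u=1.668284  f(a)=+1.640e+00  f'(a)=-4.047e+00  a ← 7.124086 − (+1.640e+00/-4.047e+00) = 7.529331
iter 2: u=1.578494  f(a)=+1.503e-01  f'(a)=-3.336e+00  a ← 7.529331 − (+1.503e-01/-3.336e+00) = 7.574396
iter 3: u=1.569102  f(a)=+1.545e-03  f'(a)=-3.268e+00  a ← 7.574396 − (+1.545e-03/-3.268e+00) = 7.574869
iter 4: u=1.569004  f(a)=+1.669e-07  f'(a)=-3.267e+00  a ← 7.574869 − (+1.669e-07/-3.267e+00) = 7.574869
iter 5: u=1.569004  f(a)=+0.000e+00  f'(a)=-3.267e+00  a ← 7.574869 − (+0.000e+00/-3.267e+00) = 7.574869
converged: |Δa| < 1e-12 after 5 iterations
sag = a·(cosh(S/(2a)) − 1) = 7.574869·(cosh(1.569004) − 1) = 11.400616
T_max/T_min = cosh(S/(2a)) = 2.505058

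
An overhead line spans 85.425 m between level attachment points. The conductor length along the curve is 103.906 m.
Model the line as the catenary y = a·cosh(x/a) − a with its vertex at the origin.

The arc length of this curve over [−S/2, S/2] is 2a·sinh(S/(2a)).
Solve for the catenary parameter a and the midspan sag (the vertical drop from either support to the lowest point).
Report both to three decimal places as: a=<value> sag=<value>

seed: a₀ = √(S³/(24(L−S))) = √(85.425³/(24·18.481)) = 37.489455
iter 1: u=1.139320  f(a)=+1.237e+00  f'(a)=-1.120e+00  a ← 37.489455 − (+1.237e+00/-1.120e+00) = 38.594120
iter 2: u=1.106710  f(a)=+5.679e-02  f'(a)=-1.019e+00  a ← 38.594120 − (+5.679e-02/-1.019e+00) = 38.649835
iter 3: u=1.105115  f(a)=+1.324e-04  f'(a)=-1.015e+00  a ← 38.649835 − (+1.324e-04/-1.015e+00) = 38.649966
iter 4: u=1.105111  f(a)=+7.234e-10  f'(a)=-1.015e+00  a ← 38.649966 − (+7.234e-10/-1.015e+00) = 38.649966
iter 5: u=1.105111  f(a)=-2.842e-14  f'(a)=-1.015e+00  a ← 38.649966 − (-2.842e-14/-1.015e+00) = 38.649966
converged: |Δa| < 1e-12 after 5 iterations
sag = a·(cosh(S/(2a)) − 1) = 38.649966·(cosh(1.105111) − 1) = 26.102903
T_max/T_min = cosh(S/(2a)) = 1.675367

a=38.650 sag=26.103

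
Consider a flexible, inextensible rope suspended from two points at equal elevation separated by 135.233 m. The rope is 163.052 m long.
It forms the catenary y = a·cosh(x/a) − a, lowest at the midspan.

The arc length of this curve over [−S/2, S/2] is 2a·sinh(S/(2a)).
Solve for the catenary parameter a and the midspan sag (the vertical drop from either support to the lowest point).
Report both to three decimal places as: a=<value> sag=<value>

seed: a₀ = √(S³/(24(L−S))) = √(135.233³/(24·27.819)) = 60.862200
iter 1: u=1.110977  f(a)=+1.768e+00  f'(a)=-1.032e+00  a ← 60.862200 − (+1.768e+00/-1.032e+00) = 62.575368
iter 2: u=1.080561  f(a)=+7.740e-02  f'(a)=-9.435e-01  a ← 62.575368 − (+7.740e-02/-9.435e-01) = 62.657406
iter 3: u=1.079146  f(a)=+1.634e-04  f'(a)=-9.395e-01  a ← 62.657406 − (+1.634e-04/-9.395e-01) = 62.657580
iter 4: u=1.079143  f(a)=+7.313e-10  f'(a)=-9.395e-01  a ← 62.657580 − (+7.313e-10/-9.395e-01) = 62.657580
iter 5: u=1.079143  f(a)=+0.000e+00  f'(a)=-9.395e-01  a ← 62.657580 − (+0.000e+00/-9.395e-01) = 62.657580
converged: |Δa| < 1e-12 after 5 iterations
sag = a·(cosh(S/(2a)) − 1) = 62.657580·(cosh(1.079143) − 1) = 40.164893
T_max/T_min = cosh(S/(2a)) = 1.641022

a=62.658 sag=40.165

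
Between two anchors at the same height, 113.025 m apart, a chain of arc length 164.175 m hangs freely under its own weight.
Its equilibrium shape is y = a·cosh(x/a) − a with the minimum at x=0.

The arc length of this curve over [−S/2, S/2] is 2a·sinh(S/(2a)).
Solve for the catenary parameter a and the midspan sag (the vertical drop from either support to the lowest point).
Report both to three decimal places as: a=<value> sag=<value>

seed: a₀ = √(S³/(24(L−S))) = √(113.025³/(24·51.150)) = 34.295200
iter 1: u=1.647825  f(a)=+7.411e+00  f'(a)=-3.876e+00  a ← 34.295200 − (+7.411e+00/-3.876e+00) = 36.207407
iter 2: u=1.560799  f(a)=+6.650e-01  f'(a)=-3.209e+00  a ← 36.207407 − (+6.650e-01/-3.209e+00) = 36.414657
iter 3: u=1.551916  f(a)=+6.520e-03  f'(a)=-3.146e+00  a ← 36.414657 − (+6.520e-03/-3.146e+00) = 36.416729
iter 4: u=1.551828  f(a)=+6.404e-07  f'(a)=-3.145e+00  a ← 36.416729 − (+6.404e-07/-3.145e+00) = 36.416730
iter 5: u=1.551828  f(a)=+5.684e-14  f'(a)=-3.145e+00  a ← 36.416730 − (+5.684e-14/-3.145e+00) = 36.416730
converged: |Δa| < 1e-12 after 5 iterations
sag = a·(cosh(S/(2a)) − 1) = 36.416730·(cosh(1.551828) − 1) = 53.386031
T_max/T_min = cosh(S/(2a)) = 2.465975

a=36.417 sag=53.386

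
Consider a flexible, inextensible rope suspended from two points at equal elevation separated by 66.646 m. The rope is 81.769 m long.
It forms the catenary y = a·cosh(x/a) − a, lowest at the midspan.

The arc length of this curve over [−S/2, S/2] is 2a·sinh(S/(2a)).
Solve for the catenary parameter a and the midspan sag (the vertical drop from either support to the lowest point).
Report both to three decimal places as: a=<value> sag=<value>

a=29.484 sag=20.923

seed: a₀ = √(S³/(24(L−S))) = √(66.646³/(24·15.123)) = 28.558575
iter 1: u=1.166830  f(a)=+1.064e+00  f'(a)=-1.210e+00  a ← 28.558575 − (+1.064e+00/-1.210e+00) = 29.437162
iter 2: u=1.132005  f(a)=+5.105e-02  f'(a)=-1.097e+00  a ← 29.437162 − (+5.105e-02/-1.097e+00) = 29.483707
iter 3: u=1.130217  f(a)=+1.308e-04  f'(a)=-1.091e+00  a ← 29.483707 − (+1.308e-04/-1.091e+00) = 29.483827
iter 4: u=1.130213  f(a)=+8.628e-10  f'(a)=-1.091e+00  a ← 29.483827 − (+8.628e-10/-1.091e+00) = 29.483827
iter 5: u=1.130213  f(a)=-1.421e-14  f'(a)=-1.091e+00  a ← 29.483827 − (-1.421e-14/-1.091e+00) = 29.483827
converged: |Δa| < 1e-12 after 5 iterations
sag = a·(cosh(S/(2a)) − 1) = 29.483827·(cosh(1.130213) − 1) = 20.922903
T_max/T_min = cosh(S/(2a)) = 1.709640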